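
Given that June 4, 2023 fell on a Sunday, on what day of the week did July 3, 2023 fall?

June 2023: 30 − 4 = 26 days remain.
July 1–3, 2023: 3 days.
Total: 26 + 3 = 29 days.
29 mod 7 = 1, so 1 day after Sunday is Monday.

Monday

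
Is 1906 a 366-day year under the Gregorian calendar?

No

1906 is not a leap year.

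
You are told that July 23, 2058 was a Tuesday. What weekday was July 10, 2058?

Count forward from the earlier date (July 10, 2058) to the later (July 23, 2058):
Within July 2058: 23 − 10 = 13 days.
13 mod 7 = 6, so 6 days before Tuesday is Wednesday.

Wednesday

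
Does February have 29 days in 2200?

2200 is not a leap year (divisible by 100 but not 400).

No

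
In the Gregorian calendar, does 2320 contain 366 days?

Yes

2320 is a leap year.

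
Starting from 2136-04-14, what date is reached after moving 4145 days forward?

2147-08-20

Count 4145 days after April 14, 2136:
From April 14, 2136 to April 14, 2147: 11 years, of which 2 contain a Feb 29 — 9×365 + 2×366 = 4017 days.
April 2147: 30 − 14 = 16 days remain.
Then May (31), June (30), July (31): 31 + 30 + 31 = 92 days.
August 1–20, 2147: 20 days.
Residual: 128 days.
Total: 4145 days.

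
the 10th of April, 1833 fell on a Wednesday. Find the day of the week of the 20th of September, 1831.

Tuesday

Count forward from the earlier date (September 20, 1831) to the later (April 10, 1833):
Day-of-year of September 20, 1831: 263.
Day-of-year of April 10, 1833: 100.
1831 has 365 days, so 365 − 263 = 102 days remain in 1831.
Full years: 1832: 366. Sum = 366.
Total: 102 + 366 + 100 = 568 days.
568 mod 7 = 1, so 1 day before Wednesday is Tuesday.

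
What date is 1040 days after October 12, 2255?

August 17, 2258

Count 1040 days after October 12, 2255:
October 12, 2255 → October 12, 2256: 366 days (2256 is a leap year).
October 12, 2256 → October 12, 2257: 365 days.
October 2257: 31 − 12 = 19 days remain.
Then 9 full months totalling 273 days.
August 1–17, 2258: 17 days.
Residual: 309 days.
Total: 1040 days.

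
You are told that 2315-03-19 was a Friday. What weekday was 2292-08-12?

Count forward from the earlier date (August 12, 2292) to the later (March 19, 2315):
From August 12, 2292 to August 12, 2314: 22 years, of which 4 contain a Feb 29 — 18×365 + 4×366 = 8034 days.
(2300 is not a leap year (divisible by 100 but not 400).)
August 2314: 31 − 12 = 19 days remain.
Then September (30), October (31), November (30), December (31), January (31), February 2315 (28): 30 + 31 + 30 + 31 + 31 + 28 = 181 days.
March 1–19, 2315: 19 days.
Residual: 219 days.
Total: 8253 days.
8253 is a multiple of 7, so 2292-08-12 falls on the same weekday: Friday.

Friday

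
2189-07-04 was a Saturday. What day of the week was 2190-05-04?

Tuesday

July 2189: 31 − 4 = 27 days remain.
Then 9 full months totalling 273 days.
May 1–4, 2190: 4 days.
Residual: 304 days.
Total: 304 days.
304 mod 7 = 3, so 3 days after Saturday is Tuesday.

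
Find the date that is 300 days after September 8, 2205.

July 5, 2206

Count 300 days after September 8, 2205:
September 2205: 30 − 8 = 22 days remain.
Then 9 full months totalling 273 days.
July 1–5, 2206: 5 days.
Total: 22 + 273 + 5 = 300 days.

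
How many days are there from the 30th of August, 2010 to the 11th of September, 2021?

4030

Day-of-year of August 30, 2010: 242.
Day-of-year of September 11, 2021: 254.
2010 has 365 days, so 365 − 242 = 123 days remain in 2010.
Full years 2011–2020: 7 common + 3 leap = 7×365 + 3×366 = 3653 days.
Total: 123 + 3653 + 254 = 4030 days.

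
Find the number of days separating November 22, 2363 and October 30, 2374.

From November 22, 2363 to November 22, 2373: 10 years, of which 3 contain a Feb 29 — 7×365 + 3×366 = 3653 days.
November 2373: 30 − 22 = 8 days remain.
Then 10 full months totalling 304 days.
October 1–30, 2374: 30 days.
Residual: 342 days.
Total: 3995 days.

3995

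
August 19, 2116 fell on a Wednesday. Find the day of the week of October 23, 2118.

August 19, 2116 → August 19, 2117: 365 days.
August 19, 2117 → August 19, 2118: 365 days.
August 2118: 31 − 19 = 12 days remain.
Then September (30): 30 days.
October 1–23, 2118: 23 days.
Residual: 65 days.
Total: 795 days.
795 mod 7 = 4, so 4 days after Wednesday is Sunday.

Sunday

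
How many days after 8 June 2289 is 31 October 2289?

June 2289: 30 − 8 = 22 days remain.
Then July (31), August (31), September (30): 31 + 31 + 30 = 92 days.
October 1–31, 2289: 31 days.
Total: 22 + 92 + 31 = 145 days.

145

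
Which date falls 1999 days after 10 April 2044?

30 September 2049

Count 1999 days after April 10, 2044:
Day-of-year of April 10, 2044: 101.
Day-of-year of September 30, 2049: 273.
2044 has 366 days, so 366 − 101 = 265 days remain in 2044.
Full years: 2045: 365; 2046: 365; 2047: 365; 2048: 366. Sum = 1461.
Total: 265 + 1461 + 273 = 1999 days.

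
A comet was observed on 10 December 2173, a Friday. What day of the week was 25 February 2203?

From December 10, 2173 to December 10, 2202: 29 years, of which 6 contain a Feb 29 — 23×365 + 6×366 = 10591 days.
(2200 is not a leap year (divisible by 100 but not 400).)
December 2202: 31 − 10 = 21 days remain.
Then January (31): 31 days.
February 1–25, 2203: 25 days (2203 is not a leap year).
Residual: 77 days.
Total: 10668 days.
10668 is a multiple of 7, so 25 February 2203 falls on the same weekday: Friday.

Friday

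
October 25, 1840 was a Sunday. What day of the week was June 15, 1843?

Day-of-year of October 25, 1840: 299.
Day-of-year of June 15, 1843: 166.
1840 has 366 days, so 366 − 299 = 67 days remain in 1840.
Full years: 1841: 365; 1842: 365. Sum = 730.
Total: 67 + 730 + 166 = 963 days.
963 mod 7 = 4, so 4 days after Sunday is Thursday.

Thursday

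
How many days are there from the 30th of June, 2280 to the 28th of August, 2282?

789

June 30, 2280 → June 30, 2281: 365 days.
June 30, 2281 → June 30, 2282: 365 days.
June 2282: 30 − 30 = 0 days remain.
Then July (31): 31 days.
August 1–28, 2282: 28 days.
Residual: 59 days.
Total: 789 days.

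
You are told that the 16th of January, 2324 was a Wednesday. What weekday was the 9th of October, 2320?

Saturday

Count forward from the earlier date (October 9, 2320) to the later (January 16, 2324):
Day-of-year of October 9, 2320: 283.
Day-of-year of January 16, 2324: 16.
2320 has 366 days, so 366 − 283 = 83 days remain in 2320.
Full years: 2321: 365; 2322: 365; 2323: 365. Sum = 1095.
Total: 83 + 1095 + 16 = 1194 days.
1194 mod 7 = 4, so 4 days before Wednesday is Saturday.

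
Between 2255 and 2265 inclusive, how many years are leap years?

Years divisible by 4 in [2255, 2265]: 2256, 2260, 2264.
No century exceptions apply. Count: 3.

3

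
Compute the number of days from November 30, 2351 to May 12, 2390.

14043

Day-of-year of November 30, 2351: 334.
Day-of-year of May 12, 2390: 132.
2351 has 365 days, so 365 − 334 = 31 days remain in 2351.
Full years 2352–2389: 28 common + 10 leap = 28×365 + 10×366 = 13880 days.
Total: 31 + 13880 + 132 = 14043 days.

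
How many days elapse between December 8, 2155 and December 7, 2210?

Day-of-year of December 8, 2155: 342.
Day-of-year of December 7, 2210: 341.
2155 has 365 days, so 365 − 342 = 23 days remain in 2155.
Full years 2156–2209: 41 common + 13 leap = 41×365 + 13×366 = 19723 days.
Total: 23 + 19723 + 341 = 20087 days.

20087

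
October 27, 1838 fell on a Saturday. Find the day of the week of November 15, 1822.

Count forward from the earlier date (November 15, 1822) to the later (October 27, 1838):
From November 15, 1822 to November 15, 1837: 15 years, of which 4 contain a Feb 29 — 11×365 + 4×366 = 5479 days.
November 1837: 30 − 15 = 15 days remain.
Then 10 full months totalling 304 days.
October 1–27, 1838: 27 days.
Residual: 346 days.
Total: 5825 days.
5825 mod 7 = 1, so 1 day before Saturday is Friday.

Friday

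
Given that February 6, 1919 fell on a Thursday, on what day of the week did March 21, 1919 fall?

Friday

February 1919: 28 − 6 = 22 days remain (1919 is not a leap year, so February has 28 days).
March 1–21, 1919: 21 days.
Total: 22 + 21 = 43 days.
43 mod 7 = 1, so 1 day after Thursday is Friday.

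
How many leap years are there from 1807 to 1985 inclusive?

Years divisible by 4: 1808, 1812, …, 1984 — 45 in all.
Of these, 1900 is divisible by 100 but not 400, so not leap.
Leap years: 45 − 1 = 44.

44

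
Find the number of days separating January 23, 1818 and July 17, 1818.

January 1818: 31 − 23 = 8 days remain.
Then February 1818 (28), March (31), April (30), May (31), June (30): 28 + 31 + 30 + 31 + 30 = 150 days.
July 1–17, 1818: 17 days.
Total: 8 + 150 + 17 = 175 days.

175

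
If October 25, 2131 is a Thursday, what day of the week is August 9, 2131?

Count forward from the earlier date (August 9, 2131) to the later (October 25, 2131):
August 2131: 31 − 9 = 22 days remain.
Then September (30): 30 days.
October 1–25, 2131: 25 days.
Total: 22 + 30 + 25 = 77 days.
77 is a multiple of 7, so August 9, 2131 falls on the same weekday: Thursday.

Thursday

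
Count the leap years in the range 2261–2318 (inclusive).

Years divisible by 4: 2264, 2268, …, 2316 — 14 in all.
Of these, 2300 is divisible by 100 but not 400, so not leap.
Leap years: 14 − 1 = 13.

13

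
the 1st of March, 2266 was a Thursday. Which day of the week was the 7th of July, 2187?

Saturday

Count forward from the earlier date (July 7, 2187) to the later (March 1, 2266):
Day-of-year of July 7, 2187: 188.
Day-of-year of March 1, 2266: 60.
2187 has 365 days, so 365 − 188 = 177 days remain in 2187.
Full years 2188–2265: 59 common + 19 leap = 59×365 + 19×366 = 28489 days.
Total: 177 + 28489 + 60 = 28726 days.
28726 mod 7 = 5, so 5 days before Thursday is Saturday.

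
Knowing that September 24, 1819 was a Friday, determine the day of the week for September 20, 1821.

September 24, 1819 → September 24, 1820: 366 days (1820 is a leap year).
September 1820: 30 − 24 = 6 days remain.
Then 11 full months totalling 335 days.
September 1–20, 1821: 20 days.
Residual: 361 days.
Total: 727 days.
727 mod 7 = 6, so 6 days after Friday is Thursday.

Thursday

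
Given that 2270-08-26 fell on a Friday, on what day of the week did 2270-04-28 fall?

Count forward from the earlier date (April 28, 2270) to the later (August 26, 2270):
April 2270: 30 − 28 = 2 days remain.
Then May (31), June (30), July (31): 31 + 30 + 31 = 92 days.
August 1–26, 2270: 26 days.
Total: 2 + 92 + 26 = 120 days.
120 mod 7 = 1, so 1 day before Friday is Thursday.

Thursday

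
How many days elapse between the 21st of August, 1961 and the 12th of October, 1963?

Day-of-year of August 21, 1961: 233.
Day-of-year of October 12, 1963: 285.
1961 has 365 days, so 365 − 233 = 132 days remain in 1961.
Full years: 1962: 365. Sum = 365.
Total: 132 + 365 + 285 = 782 days.

782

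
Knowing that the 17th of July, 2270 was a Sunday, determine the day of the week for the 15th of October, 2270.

Saturday

July 2270: 31 − 17 = 14 days remain.
Then August (31), September (30): 31 + 30 = 61 days.
October 1–15, 2270: 15 days.
Total: 14 + 61 + 15 = 90 days.
90 mod 7 = 6, so 6 days after Sunday is Saturday.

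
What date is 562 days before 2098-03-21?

2096-09-05

Count 562 days before March 21, 2098:
Day-of-year of September 5, 2096: 249.
Day-of-year of March 21, 2098: 80.
2096 has 366 days, so 366 − 249 = 117 days remain in 2096.
Full years: 2097: 365. Sum = 365.
Total: 117 + 365 + 80 = 562 days.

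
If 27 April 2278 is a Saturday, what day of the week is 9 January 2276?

Count forward from the earlier date (January 9, 2276) to the later (April 27, 2278):
Day-of-year of January 9, 2276: 9.
Day-of-year of April 27, 2278: 117.
2276 has 366 days, so 366 − 9 = 357 days remain in 2276.
Full years: 2277: 365. Sum = 365.
Total: 357 + 365 + 117 = 839 days.
839 mod 7 = 6, so 6 days before Saturday is Sunday.

Sunday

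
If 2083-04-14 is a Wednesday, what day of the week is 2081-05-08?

Count forward from the earlier date (May 8, 2081) to the later (April 14, 2083):
May 2081: 31 − 8 = 23 days remain.
Then 22 full months totalling 669 days.
April 1–14, 2083: 14 days.
Total: 23 + 669 + 14 = 706 days.
706 mod 7 = 6, so 6 days before Wednesday is Thursday.

Thursday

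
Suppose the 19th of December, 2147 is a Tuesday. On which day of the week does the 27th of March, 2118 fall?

Count forward from the earlier date (March 27, 2118) to the later (December 19, 2147):
From March 27, 2118 to March 27, 2147: 29 years, of which 7 contain a Feb 29 — 22×365 + 7×366 = 10592 days.
March 2147: 31 − 27 = 4 days remain.
Then April (30), May (31), June (30), July (31), August (31), September (30), October (31), November (30): 30 + 31 + 30 + 31 + 31 + 30 + 31 + 30 = 244 days.
December 1–19, 2147: 19 days.
Residual: 267 days.
Total: 10859 days.
10859 mod 7 = 2, so 2 days before Tuesday is Sunday.

Sunday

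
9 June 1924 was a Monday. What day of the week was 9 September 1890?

Count forward from the earlier date (September 9, 1890) to the later (June 9, 1924):
From September 9, 1890 to September 9, 1923: 33 years, of which 7 contain a Feb 29 — 26×365 + 7×366 = 12052 days.
(1900 is not a leap year (divisible by 100 but not 400).)
September 1923: 30 − 9 = 21 days remain.
Then October (31), November (30), December (31), January (31), February 1924 (29), March (31), April (30), May (31): 31 + 30 + 31 + 31 + 29 + 31 + 30 + 31 = 244 days.
June 1–9, 1924: 9 days.
Residual: 274 days.
Total: 12326 days.
12326 mod 7 = 6, so 6 days before Monday is Tuesday.

Tuesday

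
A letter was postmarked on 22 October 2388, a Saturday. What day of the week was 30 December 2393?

October 22, 2388 → October 22, 2389: 365 days.
October 22, 2389 → October 22, 2390: 365 days.
October 22, 2390 → October 22, 2391: 365 days.
October 22, 2391 → October 22, 2392: 366 days (2392 is a leap year).
October 22, 2392 → October 22, 2393: 365 days.
October 2393: 31 − 22 = 9 days remain.
Then November (30): 30 days.
December 1–30, 2393: 30 days.
Residual: 69 days.
Total: 1895 days.
1895 mod 7 = 5, so 5 days after Saturday is Thursday.

Thursday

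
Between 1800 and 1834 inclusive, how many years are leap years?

8

Years divisible by 4 in [1800, 1834]: 1800, 1804, 1808, 1812, 1816, 1820, 1824, 1828, 1832.
Of these, 1800 is divisible by 100 but not 400, so not leap.
Leap years: 9 − 1 = 8.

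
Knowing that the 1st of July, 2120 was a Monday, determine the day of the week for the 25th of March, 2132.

Day-of-year of July 1, 2120: 183.
Day-of-year of March 25, 2132: 85.
2120 has 366 days, so 366 − 183 = 183 days remain in 2120.
Full years 2121–2131: 9 common + 2 leap = 9×365 + 2×366 = 4017 days.
Total: 183 + 4017 + 85 = 4285 days.
4285 mod 7 = 1, so 1 day after Monday is Tuesday.

Tuesday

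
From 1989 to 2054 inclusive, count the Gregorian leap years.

16

Years divisible by 4: 1992, 1996, …, 2052 — 16 in all.
2000 is divisible by 400, so still leap.
No century exceptions apply. Count: 16.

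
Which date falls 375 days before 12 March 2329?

2 March 2328

Count 375 days before March 12, 2329:
March 2, 2328 → March 2, 2329: 365 days.
Within March 2329: 12 − 2 = 10 days.
Total: 375 days.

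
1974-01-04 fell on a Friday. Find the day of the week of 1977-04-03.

Day-of-year of January 4, 1974: 4.
Day-of-year of April 3, 1977: 93.
1974 has 365 days, so 365 − 4 = 361 days remain in 1974.
Full years: 1975: 365; 1976: 366. Sum = 731.
Total: 361 + 731 + 93 = 1185 days.
1185 mod 7 = 2, so 2 days after Friday is Sunday.

Sunday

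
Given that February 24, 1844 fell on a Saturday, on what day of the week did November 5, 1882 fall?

Sunday

Day-of-year of February 24, 1844: 55.
Day-of-year of November 5, 1882: 309.
1844 has 366 days, so 366 − 55 = 311 days remain in 1844.
Full years 1845–1881: 28 common + 9 leap = 28×365 + 9×366 = 13514 days.
Total: 311 + 13514 + 309 = 14134 days.
14134 mod 7 = 1, so 1 day after Saturday is Sunday.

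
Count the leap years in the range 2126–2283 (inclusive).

38

Years divisible by 4: 2128, 2132, …, 2280 — 39 in all.
Of these, 2200 is divisible by 100 but not 400, so not leap.
Leap years: 39 − 1 = 38.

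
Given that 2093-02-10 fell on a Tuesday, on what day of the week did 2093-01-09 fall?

Friday

Count forward from the earlier date (January 9, 2093) to the later (February 10, 2093):
January 2093: 31 − 9 = 22 days remain.
February 1–10, 2093: 10 days (2093 is not a leap year).
Total: 22 + 10 = 32 days.
32 mod 7 = 4, so 4 days before Tuesday is Friday.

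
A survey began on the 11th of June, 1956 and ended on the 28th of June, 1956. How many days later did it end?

17

Within June 1956: 28 − 11 = 17 days.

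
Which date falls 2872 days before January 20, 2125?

March 11, 2117

Count 2872 days before January 20, 2125:
From March 11, 2117 to March 11, 2124: 7 years, of which 2 contain a Feb 29 — 5×365 + 2×366 = 2557 days.
March 2124: 31 − 11 = 20 days remain.
Then 9 full months totalling 275 days.
January 1–20, 2125: 20 days.
Residual: 315 days.
Total: 2872 days.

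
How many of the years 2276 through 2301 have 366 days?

Years divisible by 4 in [2276, 2301]: 2276, 2280, 2284, 2288, 2292, 2296, 2300.
Of these, 2300 is divisible by 100 but not 400, so not leap.
Leap years: 7 − 1 = 6.

6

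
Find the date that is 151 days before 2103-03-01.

2102-10-01

Count 151 days before March 1, 2103:
October 2102: 31 − 1 = 30 days remain.
Then November (30), December (31), January (31), February 2103 (28): 30 + 31 + 31 + 28 = 120 days.
March 1, 2103: 1 day.
Total: 30 + 120 + 1 = 151 days.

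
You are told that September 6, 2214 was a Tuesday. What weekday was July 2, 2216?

Day-of-year of September 6, 2214: 249.
Day-of-year of July 2, 2216: 184.
2214 has 365 days, so 365 − 249 = 116 days remain in 2214.
Full years: 2215: 365. Sum = 365.
Total: 116 + 365 + 184 = 665 days.
665 is a multiple of 7, so July 2, 2216 falls on the same weekday: Tuesday.

Tuesday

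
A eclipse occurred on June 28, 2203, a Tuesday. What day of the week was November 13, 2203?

Sunday

June 2203: 30 − 28 = 2 days remain.
Then July (31), August (31), September (30), October (31): 31 + 31 + 30 + 31 = 123 days.
November 1–13, 2203: 13 days.
Total: 2 + 123 + 13 = 138 days.
138 mod 7 = 5, so 5 days after Tuesday is Sunday.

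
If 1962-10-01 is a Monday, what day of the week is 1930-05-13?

Count forward from the earlier date (May 13, 1930) to the later (October 1, 1962):
From May 13, 1930 to May 13, 1962: 32 years, of which 8 contain a Feb 29 — 24×365 + 8×366 = 11688 days.
May 1962: 31 − 13 = 18 days remain.
Then June (30), July (31), August (31), September (30): 30 + 31 + 31 + 30 = 122 days.
October 1, 1962: 1 day.
Residual: 141 days.
Total: 11829 days.
11829 mod 7 = 6, so 6 days before Monday is Tuesday.

Tuesday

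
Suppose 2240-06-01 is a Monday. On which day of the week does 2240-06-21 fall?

Sunday

Within June 2240: 21 − 1 = 20 days.
20 mod 7 = 6, so 6 days after Monday is Sunday.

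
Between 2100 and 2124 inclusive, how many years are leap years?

6

Years divisible by 4 in [2100, 2124]: 2100, 2104, 2108, 2112, 2116, 2120, 2124.
Of these, 2100 is divisible by 100 but not 400, so not leap.
Leap years: 7 − 1 = 6.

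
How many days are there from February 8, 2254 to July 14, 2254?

February 2254: 28 − 8 = 20 days remain (2254 is not a leap year, so February has 28 days).
Then March (31), April (30), May (31), June (30): 31 + 30 + 31 + 30 = 122 days.
July 1–14, 2254: 14 days.
Total: 20 + 122 + 14 = 156 days.

156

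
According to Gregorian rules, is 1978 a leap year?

1978 is not a leap year.

No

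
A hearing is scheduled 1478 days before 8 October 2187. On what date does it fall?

21 September 2183

Count 1478 days before October 8, 2187:
September 21, 2183 → September 21, 2184: 366 days (2184 is a leap year).
September 21, 2184 → September 21, 2185: 365 days.
September 21, 2185 → September 21, 2186: 365 days.
September 21, 2186 → September 21, 2187: 365 days.
September 2187: 30 − 21 = 9 days remain.
October 1–8, 2187: 8 days.
Residual: 17 days.
Total: 1478 days.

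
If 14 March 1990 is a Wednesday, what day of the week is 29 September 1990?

Saturday

March 1990: 31 − 14 = 17 days remain.
Then April (30), May (31), June (30), July (31), August (31): 30 + 31 + 30 + 31 + 31 = 153 days.
September 1–29, 1990: 29 days.
Total: 17 + 153 + 29 = 199 days.
199 mod 7 = 3, so 3 days after Wednesday is Saturday.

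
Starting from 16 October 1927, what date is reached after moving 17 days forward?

2 November 1927

Count 17 days after October 16, 1927:
October 1927: 31 − 16 = 15 days remain.
November 1–2, 1927: 2 days.
Total: 15 + 2 = 17 days.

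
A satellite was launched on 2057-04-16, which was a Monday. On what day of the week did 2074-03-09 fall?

Friday

Day-of-year of April 16, 2057: 106.
Day-of-year of March 9, 2074: 68.
2057 has 365 days, so 365 − 106 = 259 days remain in 2057.
Full years 2058–2073: 12 common + 4 leap = 12×365 + 4×366 = 5844 days.
Total: 259 + 5844 + 68 = 6171 days.
6171 mod 7 = 4, so 4 days after Monday is Friday.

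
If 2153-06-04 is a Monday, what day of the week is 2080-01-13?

Saturday

Count forward from the earlier date (January 13, 2080) to the later (June 4, 2153):
Day-of-year of January 13, 2080: 13.
Day-of-year of June 4, 2153: 155.
2080 has 366 days, so 366 − 13 = 353 days remain in 2080.
Full years 2081–2152: 55 common + 17 leap = 55×365 + 17×366 = 26297 days.
Total: 353 + 26297 + 155 = 26805 days.
26805 mod 7 = 2, so 2 days before Monday is Saturday.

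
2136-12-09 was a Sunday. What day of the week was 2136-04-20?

Count forward from the earlier date (April 20, 2136) to the later (December 9, 2136):
April 2136: 30 − 20 = 10 days remain.
Then May (31), June (30), July (31), August (31), September (30), October (31), November (30): 31 + 30 + 31 + 31 + 30 + 31 + 30 = 214 days.
December 1–9, 2136: 9 days.
Total: 10 + 214 + 9 = 233 days.
233 mod 7 = 2, so 2 days before Sunday is Friday.

Friday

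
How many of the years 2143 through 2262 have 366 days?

Years divisible by 4: 2144, 2148, …, 2260 — 30 in all.
Of these, 2200 is divisible by 100 but not 400, so not leap.
Leap years: 30 − 1 = 29.

29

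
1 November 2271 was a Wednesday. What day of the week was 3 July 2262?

Count forward from the earlier date (July 3, 2262) to the later (November 1, 2271):
From July 3, 2262 to July 3, 2271: 9 years, of which 2 contain a Feb 29 — 7×365 + 2×366 = 3287 days.
July 2271: 31 − 3 = 28 days remain.
Then August (31), September (30), October (31): 31 + 30 + 31 = 92 days.
November 1, 2271: 1 day.
Residual: 121 days.
Total: 3408 days.
3408 mod 7 = 6, so 6 days before Wednesday is Thursday.

Thursday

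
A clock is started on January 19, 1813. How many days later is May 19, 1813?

120

January 1813: 31 − 19 = 12 days remain.
Then February 1813 (28), March (31), April (30): 28 + 31 + 30 = 89 days.
May 1–19, 1813: 19 days.
Total: 12 + 89 + 19 = 120 days.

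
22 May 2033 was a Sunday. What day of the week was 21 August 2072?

Day-of-year of May 22, 2033: 142.
Day-of-year of August 21, 2072: 234.
2033 has 365 days, so 365 − 142 = 223 days remain in 2033.
Full years 2034–2071: 29 common + 9 leap = 29×365 + 9×366 = 13879 days.
Total: 223 + 13879 + 234 = 14336 days.
14336 is a multiple of 7, so 21 August 2072 falls on the same weekday: Sunday.

Sunday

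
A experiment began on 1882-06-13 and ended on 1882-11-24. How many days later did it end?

June 1882: 30 − 13 = 17 days remain.
Then July (31), August (31), September (30), October (31): 31 + 31 + 30 + 31 = 123 days.
November 1–24, 1882: 24 days.
Total: 17 + 123 + 24 = 164 days.

164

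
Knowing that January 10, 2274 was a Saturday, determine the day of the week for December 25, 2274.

Friday

January 2274: 31 − 10 = 21 days remain.
Then 10 full months totalling 303 days.
December 1–25, 2274: 25 days.
Total: 21 + 303 + 25 = 349 days.
349 mod 7 = 6, so 6 days after Saturday is Friday.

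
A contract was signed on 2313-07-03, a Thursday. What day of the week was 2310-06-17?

Friday

Count forward from the earlier date (June 17, 2310) to the later (July 3, 2313):
June 17, 2310 → June 17, 2311: 365 days.
June 17, 2311 → June 17, 2312: 366 days (2312 is a leap year).
June 17, 2312 → June 17, 2313: 365 days.
June 2313: 30 − 17 = 13 days remain.
July 1–3, 2313: 3 days.
Residual: 16 days.
Total: 1112 days.
1112 mod 7 = 6, so 6 days before Thursday is Friday.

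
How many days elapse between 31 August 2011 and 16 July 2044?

12008

From August 31, 2011 to August 31, 2043: 32 years, of which 8 contain a Feb 29 — 24×365 + 8×366 = 11688 days.
August 2043: 31 − 31 = 0 days remain.
Then 10 full months totalling 304 days.
July 1–16, 2044: 16 days.
Residual: 320 days.
Total: 12008 days.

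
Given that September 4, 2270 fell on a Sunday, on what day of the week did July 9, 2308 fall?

Thursday

Day-of-year of September 4, 2270: 247.
Day-of-year of July 9, 2308: 191.
2270 has 365 days, so 365 − 247 = 118 days remain in 2270.
Full years 2271–2307: 29 common + 8 leap = 29×365 + 8×366 = 13513 days.
Total: 118 + 13513 + 191 = 13822 days.
13822 mod 7 = 4, so 4 days after Sunday is Thursday.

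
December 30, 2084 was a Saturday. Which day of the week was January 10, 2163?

Monday

Day-of-year of December 30, 2084: 365.
Day-of-year of January 10, 2163: 10.
2084 has 366 days, so 366 − 365 = 1 days remain in 2084.
Full years 2085–2162: 60 common + 18 leap = 60×365 + 18×366 = 28488 days.
Total: 1 + 28488 + 10 = 28499 days.
28499 mod 7 = 2, so 2 days after Saturday is Monday.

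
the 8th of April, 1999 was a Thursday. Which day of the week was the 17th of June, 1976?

Thursday

Count forward from the earlier date (June 17, 1976) to the later (April 8, 1999):
From June 17, 1976 to June 17, 1998: 22 years, of which 5 contain a Feb 29 — 17×365 + 5×366 = 8035 days.
June 1998: 30 − 17 = 13 days remain.
Then 9 full months totalling 274 days.
April 1–8, 1999: 8 days.
Residual: 295 days.
Total: 8330 days.
8330 is a multiple of 7, so the 17th of June, 1976 falls on the same weekday: Thursday.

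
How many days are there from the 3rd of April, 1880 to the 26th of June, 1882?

814

Day-of-year of April 3, 1880: 94.
Day-of-year of June 26, 1882: 177.
1880 has 366 days, so 366 − 94 = 272 days remain in 1880.
Full years: 1881: 365. Sum = 365.
Total: 272 + 365 + 177 = 814 days.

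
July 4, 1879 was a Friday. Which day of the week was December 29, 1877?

Saturday

Count forward from the earlier date (December 29, 1877) to the later (July 4, 1879):
Day-of-year of December 29, 1877: 363.
Day-of-year of July 4, 1879: 185.
1877 has 365 days, so 365 − 363 = 2 days remain in 1877.
Full years: 1878: 365. Sum = 365.
Total: 2 + 365 + 185 = 552 days.
552 mod 7 = 6, so 6 days before Friday is Saturday.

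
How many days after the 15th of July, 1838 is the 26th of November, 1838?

July 1838: 31 − 15 = 16 days remain.
Then August (31), September (30), October (31): 31 + 30 + 31 = 92 days.
November 1–26, 1838: 26 days.
Total: 16 + 92 + 26 = 134 days.

134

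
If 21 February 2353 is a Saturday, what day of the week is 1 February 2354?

Monday

Day-of-year of February 21, 2353: 52.
Day-of-year of February 1, 2354: 32.
2353 has 365 days, so 365 − 52 = 313 days remain in 2353.
Total: 313 + 32 = 345 days.
345 mod 7 = 2, so 2 days after Saturday is Monday.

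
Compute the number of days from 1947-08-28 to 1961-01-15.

From August 28, 1947 to August 28, 1960: 13 years, of which 4 contain a Feb 29 — 9×365 + 4×366 = 4749 days.
August 1960: 31 − 28 = 3 days remain.
Then September (30), October (31), November (30), December (31): 30 + 31 + 30 + 31 = 122 days.
January 1–15, 1961: 15 days.
Residual: 140 days.
Total: 4889 days.

4889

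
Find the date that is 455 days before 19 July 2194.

20 April 2193

Count 455 days before July 19, 2194:
April 2193: 30 − 20 = 10 days remain.
Then 14 full months totalling 426 days.
July 1–19, 2194: 19 days.
Total: 10 + 426 + 19 = 455 days.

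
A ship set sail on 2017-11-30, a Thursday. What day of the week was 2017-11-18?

Count forward from the earlier date (November 18, 2017) to the later (November 30, 2017):
Within November 2017: 30 − 18 = 12 days.
12 mod 7 = 5, so 5 days before Thursday is Saturday.

Saturday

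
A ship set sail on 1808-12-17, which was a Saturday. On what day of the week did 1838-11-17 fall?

Saturday

Day-of-year of December 17, 1808: 352.
Day-of-year of November 17, 1838: 321.
1808 has 366 days, so 366 − 352 = 14 days remain in 1808.
Full years 1809–1837: 22 common + 7 leap = 22×365 + 7×366 = 10592 days.
Total: 14 + 10592 + 321 = 10927 days.
10927 is a multiple of 7, so 1838-11-17 falls on the same weekday: Saturday.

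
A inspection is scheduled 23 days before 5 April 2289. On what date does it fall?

13 March 2289

Count 23 days before April 5, 2289:
March 2289: 31 − 13 = 18 days remain.
April 1–5, 2289: 5 days.
Total: 18 + 5 = 23 days.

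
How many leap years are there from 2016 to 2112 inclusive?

24

Years divisible by 4: 2016, 2020, …, 2112 — 25 in all.
Of these, 2100 is divisible by 100 but not 400, so not leap.
Leap years: 25 − 1 = 24.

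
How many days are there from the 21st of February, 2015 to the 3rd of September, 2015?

February 2015: 28 − 21 = 7 days remain (2015 is not a leap year, so February has 28 days).
Then March (31), April (30), May (31), June (30), July (31), August (31): 31 + 30 + 31 + 30 + 31 + 31 = 184 days.
September 1–3, 2015: 3 days.
Total: 7 + 184 + 3 = 194 days.

194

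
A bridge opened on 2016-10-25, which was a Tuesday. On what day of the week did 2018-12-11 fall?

October 2016: 31 − 25 = 6 days remain.
Then 25 full months totalling 760 days.
December 1–11, 2018: 11 days.
Total: 6 + 760 + 11 = 777 days.
777 is a multiple of 7, so 2018-12-11 falls on the same weekday: Tuesday.

Tuesday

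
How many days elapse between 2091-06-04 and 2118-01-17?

9723

From June 4, 2091 to June 4, 2117: 26 years, of which 6 contain a Feb 29 — 20×365 + 6×366 = 9496 days.
(2100 is not a leap year (divisible by 100 but not 400).)
June 2117: 30 − 4 = 26 days remain.
Then July (31), August (31), September (30), October (31), November (30), December (31): 31 + 31 + 30 + 31 + 30 + 31 = 184 days.
January 1–17, 2118: 17 days.
Residual: 227 days.
Total: 9723 days.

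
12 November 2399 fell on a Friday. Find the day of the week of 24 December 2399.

Friday

November 2399: 30 − 12 = 18 days remain.
December 1–24, 2399: 24 days.
Total: 18 + 24 = 42 days.
42 is a multiple of 7, so 24 December 2399 falls on the same weekday: Friday.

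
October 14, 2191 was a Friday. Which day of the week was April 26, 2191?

Tuesday

Count forward from the earlier date (April 26, 2191) to the later (October 14, 2191):
April 2191: 30 − 26 = 4 days remain.
Then May (31), June (30), July (31), August (31), September (30): 31 + 30 + 31 + 31 + 30 = 153 days.
October 1–14, 2191: 14 days.
Total: 4 + 153 + 14 = 171 days.
171 mod 7 = 3, so 3 days before Friday is Tuesday.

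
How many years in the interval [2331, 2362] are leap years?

Years divisible by 4 in [2331, 2362]: 2332, 2336, 2340, 2344, 2348, 2352, 2356, 2360.
No century exceptions apply. Count: 8.

8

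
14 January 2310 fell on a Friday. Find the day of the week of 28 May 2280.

Friday

Count forward from the earlier date (May 28, 2280) to the later (January 14, 2310):
From May 28, 2280 to May 28, 2309: 29 years, of which 6 contain a Feb 29 — 23×365 + 6×366 = 10591 days.
(2300 is not a leap year (divisible by 100 but not 400).)
May 2309: 31 − 28 = 3 days remain.
Then June (30), July (31), August (31), September (30), October (31), November (30), December (31): 30 + 31 + 31 + 30 + 31 + 30 + 31 = 214 days.
January 1–14, 2310: 14 days.
Residual: 231 days.
Total: 10822 days.
10822 is a multiple of 7, so 28 May 2280 falls on the same weekday: Friday.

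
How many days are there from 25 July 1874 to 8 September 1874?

July 1874: 31 − 25 = 6 days remain.
Then August (31): 31 days.
September 1–8, 1874: 8 days.
Total: 6 + 31 + 8 = 45 days.

45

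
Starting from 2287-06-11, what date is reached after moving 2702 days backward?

2280-01-17

Count 2702 days before June 11, 2287:
Day-of-year of January 17, 2280: 17.
Day-of-year of June 11, 2287: 162.
2280 has 366 days, so 366 − 17 = 349 days remain in 2280.
Full years: 2281: 365; 2282: 365; 2283: 365; 2284: 366; 2285: 365; 2286: 365. Sum = 2191.
Total: 349 + 2191 + 162 = 2702 days.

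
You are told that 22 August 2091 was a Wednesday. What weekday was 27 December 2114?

Day-of-year of August 22, 2091: 234.
Day-of-year of December 27, 2114: 361.
2091 has 365 days, so 365 − 234 = 131 days remain in 2091.
Full years 2092–2113: 17 common + 5 leap = 17×365 + 5×366 = 8035 days.
Total: 131 + 8035 + 361 = 8527 days.
8527 mod 7 = 1, so 1 day after Wednesday is Thursday.

Thursday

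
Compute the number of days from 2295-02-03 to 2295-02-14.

11

Within February 2295: 14 − 3 = 11 days.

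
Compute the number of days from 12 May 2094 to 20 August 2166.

26397

Day-of-year of May 12, 2094: 132.
Day-of-year of August 20, 2166: 232.
2094 has 365 days, so 365 − 132 = 233 days remain in 2094.
Full years 2095–2165: 54 common + 17 leap = 54×365 + 17×366 = 25932 days.
Total: 233 + 25932 + 232 = 26397 days.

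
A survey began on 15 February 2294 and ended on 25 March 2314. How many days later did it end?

Day-of-year of February 15, 2294: 46.
Day-of-year of March 25, 2314: 84.
2294 has 365 days, so 365 − 46 = 319 days remain in 2294.
Full years 2295–2313: 15 common + 4 leap = 15×365 + 4×366 = 6939 days.
Total: 319 + 6939 + 84 = 7342 days.

7342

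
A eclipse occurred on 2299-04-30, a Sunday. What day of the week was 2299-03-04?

Count forward from the earlier date (March 4, 2299) to the later (April 30, 2299):
March 2299: 31 − 4 = 27 days remain.
April 1–30, 2299: 30 days.
Total: 27 + 30 = 57 days.
57 mod 7 = 1, so 1 day before Sunday is Saturday.

Saturday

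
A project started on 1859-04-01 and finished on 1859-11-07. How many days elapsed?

220

April 1859: 30 − 1 = 29 days remain.
Then May (31), June (30), July (31), August (31), September (30), October (31): 31 + 30 + 31 + 31 + 30 + 31 = 184 days.
November 1–7, 1859: 7 days.
Total: 29 + 184 + 7 = 220 days.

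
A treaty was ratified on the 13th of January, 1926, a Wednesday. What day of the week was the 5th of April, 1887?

Count forward from the earlier date (April 5, 1887) to the later (January 13, 1926):
From April 5, 1887 to April 5, 1925: 38 years, of which 9 contain a Feb 29 — 29×365 + 9×366 = 13879 days.
(1900 is not a leap year (divisible by 100 but not 400).)
April 1925: 30 − 5 = 25 days remain.
Then May (31), June (30), July (31), August (31), September (30), October (31), November (30), December (31): 31 + 30 + 31 + 31 + 30 + 31 + 30 + 31 = 245 days.
January 1–13, 1926: 13 days.
Residual: 283 days.
Total: 14162 days.
14162 mod 7 = 1, so 1 day before Wednesday is Tuesday.

Tuesday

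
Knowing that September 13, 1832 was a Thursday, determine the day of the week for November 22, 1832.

September 1832: 30 − 13 = 17 days remain.
Then October (31): 31 days.
November 1–22, 1832: 22 days.
Total: 17 + 31 + 22 = 70 days.
70 is a multiple of 7, so November 22, 1832 falls on the same weekday: Thursday.

Thursday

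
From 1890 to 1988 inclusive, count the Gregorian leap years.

24

Years divisible by 4: 1892, 1896, …, 1988 — 25 in all.
Of these, 1900 is divisible by 100 but not 400, so not leap.
Leap years: 25 − 1 = 24.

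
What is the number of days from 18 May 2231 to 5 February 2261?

From May 18, 2231 to May 18, 2260: 29 years, of which 8 contain a Feb 29 — 21×365 + 8×366 = 10593 days.
May 2260: 31 − 18 = 13 days remain.
Then June (30), July (31), August (31), September (30), October (31), November (30), December (31), January (31): 30 + 31 + 31 + 30 + 31 + 30 + 31 + 31 = 245 days.
February 1–5, 2261: 5 days (2261 is not a leap year).
Residual: 263 days.
Total: 10856 days.

10856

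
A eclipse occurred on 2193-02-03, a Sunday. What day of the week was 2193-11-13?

Wednesday

February 2193: 28 − 3 = 25 days remain (2193 is not a leap year, so February has 28 days).
Then March (31), April (30), May (31), June (30), July (31), August (31), September (30), October (31): 31 + 30 + 31 + 30 + 31 + 31 + 30 + 31 = 245 days.
November 1–13, 2193: 13 days.
Total: 25 + 245 + 13 = 283 days.
283 mod 7 = 3, so 3 days after Sunday is Wednesday.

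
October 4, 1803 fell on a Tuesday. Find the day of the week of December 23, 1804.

Day-of-year of October 4, 1803: 277.
Day-of-year of December 23, 1804: 358.
1803 has 365 days, so 365 − 277 = 88 days remain in 1803.
Total: 88 + 358 = 446 days.
446 mod 7 = 5, so 5 days after Tuesday is Sunday.

Sunday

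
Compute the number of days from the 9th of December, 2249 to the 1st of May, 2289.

From December 9, 2249 to December 9, 2288: 39 years, of which 10 contain a Feb 29 — 29×365 + 10×366 = 14245 days.
December 2288: 31 − 9 = 22 days remain.
Then January (31), February 2289 (28), March (31), April (30): 31 + 28 + 31 + 30 = 120 days.
May 1, 2289: 1 day.
Residual: 143 days.
Total: 14388 days.

14388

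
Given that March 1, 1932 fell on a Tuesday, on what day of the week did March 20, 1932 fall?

Within March 1932: 20 − 1 = 19 days.
19 mod 7 = 5, so 5 days after Tuesday is Sunday.

Sunday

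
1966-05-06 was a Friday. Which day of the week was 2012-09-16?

Sunday

Day-of-year of May 6, 1966: 126.
Day-of-year of September 16, 2012: 260.
1966 has 365 days, so 365 − 126 = 239 days remain in 1966.
Full years 1967–2011: 34 common + 11 leap = 34×365 + 11×366 = 16436 days.
Total: 239 + 16436 + 260 = 16935 days.
16935 mod 7 = 2, so 2 days after Friday is Sunday.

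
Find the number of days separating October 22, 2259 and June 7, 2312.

19221

From October 22, 2259 to October 22, 2311: 52 years, of which 12 contain a Feb 29 — 40×365 + 12×366 = 18992 days.
(2300 is not a leap year (divisible by 100 but not 400).)
October 2311: 31 − 22 = 9 days remain.
Then November (30), December (31), January (31), February 2312 (29), March (31), April (30), May (31): 30 + 31 + 31 + 29 + 31 + 30 + 31 = 213 days.
June 1–7, 2312: 7 days.
Residual: 229 days.
Total: 19221 days.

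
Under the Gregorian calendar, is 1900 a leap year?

No

1900 is not a leap year (divisible by 100 but not 400).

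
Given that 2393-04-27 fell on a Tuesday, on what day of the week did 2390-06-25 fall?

Count forward from the earlier date (June 25, 2390) to the later (April 27, 2393):
June 25, 2390 → June 25, 2391: 365 days.
June 25, 2391 → June 25, 2392: 366 days (2392 is a leap year).
June 2392: 30 − 25 = 5 days remain.
Then 9 full months totalling 274 days.
April 1–27, 2393: 27 days.
Residual: 306 days.
Total: 1037 days.
1037 mod 7 = 1, so 1 day before Tuesday is Monday.

Monday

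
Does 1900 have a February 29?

1900 is not a leap year (divisible by 100 but not 400).

No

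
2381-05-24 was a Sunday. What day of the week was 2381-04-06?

Monday

Count forward from the earlier date (April 6, 2381) to the later (May 24, 2381):
April 2381: 30 − 6 = 24 days remain.
May 1–24, 2381: 24 days.
Total: 24 + 24 = 48 days.
48 mod 7 = 6, so 6 days before Sunday is Monday.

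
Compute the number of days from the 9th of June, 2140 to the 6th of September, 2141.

454

June 9, 2140 → June 9, 2141: 365 days.
June 2141: 30 − 9 = 21 days remain.
Then July (31), August (31): 31 + 31 = 62 days.
September 1–6, 2141: 6 days.
Residual: 89 days.
Total: 454 days.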